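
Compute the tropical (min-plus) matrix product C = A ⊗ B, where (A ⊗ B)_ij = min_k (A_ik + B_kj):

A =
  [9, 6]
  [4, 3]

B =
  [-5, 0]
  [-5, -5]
A ⊗ B =
  [1, 1]
  [-2, -2]

Apply the min-plus product entry-by-entry:
  C[0][0] = min over k of (A[0][0] + B[0][0] = 9 + -5 = 4, A[0][1] + B[1][0] = 6 + -5 = 1) = 1 (attained at k = 1)
  C[0][1] = min over k of (A[0][0] + B[0][1] = 9 + 0 = 9, A[0][1] + B[1][1] = 6 + -5 = 1) = 1 (attained at k = 1)
  C[1][0] = min over k of (A[1][0] + B[0][0] = 4 + -5 = -1, A[1][1] + B[1][0] = 3 + -5 = -2) = -2 (attained at k = 1)
  C[1][1] = min over k of (A[1][0] + B[0][1] = 4 + 0 = 4, A[1][1] + B[1][1] = 3 + -5 = -2) = -2 (attained at k = 1)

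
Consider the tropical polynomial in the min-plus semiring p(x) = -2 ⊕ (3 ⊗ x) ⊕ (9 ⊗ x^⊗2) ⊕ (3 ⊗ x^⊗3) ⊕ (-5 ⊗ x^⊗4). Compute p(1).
p(1) = -2

A tropical monomial a ⊗ x^⊗i evaluates to a + i · x. Evaluating each term at x = 1:
  Term 0 contributes -2 + 0 · 1 = -2
  Term 1 contributes 3 + 1 · 1 = 4
  Term 2 contributes 9 + 2 · 1 = 11
  Term 3 contributes 3 + 3 · 1 = 6
  Term 4 contributes -5 + 4 · 1 = -1
p(1) = ⊕ of these = min[-2, 4, 11, 6, -1] = -2.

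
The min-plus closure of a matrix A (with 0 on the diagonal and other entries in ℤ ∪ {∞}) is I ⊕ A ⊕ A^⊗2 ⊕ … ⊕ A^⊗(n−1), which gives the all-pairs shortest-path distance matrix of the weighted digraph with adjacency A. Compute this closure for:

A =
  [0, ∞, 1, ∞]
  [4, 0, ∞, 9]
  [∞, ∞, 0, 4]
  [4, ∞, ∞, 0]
Closure =
  [0, ∞, 1, 5]
  [4, 0, 5, 9]
  [8, ∞, 0, 4]
  [4, ∞, 5, 0]

This is the Floyd-Warshall all-pairs shortest-path computation. For each intermediate vertex k = 0, 1, …, 3, update dist[i][j] ← min(dist[i][j], dist[i][k] + dist[k][j]). The final matrix gives, for each (i, j), the minimum total weight of any directed path from i to j (possibly empty when i = j).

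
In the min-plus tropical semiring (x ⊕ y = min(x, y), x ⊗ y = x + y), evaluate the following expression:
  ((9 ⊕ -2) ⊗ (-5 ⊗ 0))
((9 ⊕ -2) ⊗ (-5 ⊗ 0)) = -7

Expand innermost to outermost. Recall ⊕ takes the minimum of its arguments and ⊗ takes their sum. Working out the expression ((9 ⊕ -2) ⊗ (-5 ⊗ 0)) gives -7.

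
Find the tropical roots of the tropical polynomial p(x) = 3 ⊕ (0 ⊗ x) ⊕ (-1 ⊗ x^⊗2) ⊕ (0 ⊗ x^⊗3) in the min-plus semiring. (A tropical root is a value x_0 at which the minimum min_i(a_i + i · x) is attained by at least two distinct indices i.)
Roots: {-1, 1, 3}

Each tropical root is a break point of the lower envelope of the lines y = a_i + i · x (there are 4 lines, with slopes 0, 1, ..., 3). Only the lines that attain the minimum somewhere contribute to roots; other lines are dominated. Here the surviving (envelope) indices are i = 3, i = 2, i = 1, i = 0.
Intersections between consecutive envelope lines give the roots: for adjacent envelope indices i < j the intersection is x = (a_i − a_j) / (j − i). Reading off the sorted break points: {-1, 1, 3}.
Verification: at each break x_0, at least two indices attain the minimum of min_i(a_i + i · x_0).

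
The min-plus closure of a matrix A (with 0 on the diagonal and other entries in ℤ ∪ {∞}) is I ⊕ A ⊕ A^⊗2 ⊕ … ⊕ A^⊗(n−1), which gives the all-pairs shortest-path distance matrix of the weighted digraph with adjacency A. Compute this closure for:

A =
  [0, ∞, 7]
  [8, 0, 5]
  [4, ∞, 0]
Closure =
  [0, ∞, 7]
  [8, 0, 5]
  [4, ∞, 0]

This is the Floyd-Warshall all-pairs shortest-path computation. For each intermediate vertex k = 0, 1, …, 2, update dist[i][j] ← min(dist[i][j], dist[i][k] + dist[k][j]). The final matrix gives, for each (i, j), the minimum total weight of any directed path from i to j (possibly empty when i = j).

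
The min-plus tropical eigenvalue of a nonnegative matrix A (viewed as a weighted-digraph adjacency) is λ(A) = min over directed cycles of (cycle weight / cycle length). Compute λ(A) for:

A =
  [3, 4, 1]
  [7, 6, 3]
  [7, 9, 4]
λ(A) = 3

Enumerate directed cycles and compute their means (weight / length). Sample:
  cycle 0 → 0: weight = 3, length = 1, mean = 3/1 ≈ 3.000
  cycle 1 → 1: weight = 6, length = 1, mean = 6/1 ≈ 6.000
  cycle 2 → 2: weight = 4, length = 1, mean = 4/1 ≈ 4.000
  cycle 0 → 1 → 0: weight = 11, length = 2, mean = 11/2 ≈ 5.500
  cycle 0 → 2 → 0: weight = 8, length = 2, mean = 8/2 ≈ 4.000
  cycle 1 → 0 → 1: weight = 11, length = 2, mean = 11/2 ≈ 5.500
Minimum mean = 3.000, attained e.g. along the cycle 0 → 0 with weight 3 and length 1. So λ(A) = 3/1 = 3.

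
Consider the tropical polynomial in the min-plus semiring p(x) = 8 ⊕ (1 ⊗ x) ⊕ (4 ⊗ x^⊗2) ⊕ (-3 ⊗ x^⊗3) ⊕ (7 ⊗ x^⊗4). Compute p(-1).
p(-1) = -6

A tropical monomial a ⊗ x^⊗i evaluates to a + i · x. Evaluating each term at x = -1:
  Term 0 contributes 8 + 0 · -1 = 8
  Term 1 contributes 1 + 1 · -1 = 0
  Term 2 contributes 4 + 2 · -1 = 2
  Term 3 contributes -3 + 3 · -1 = -6
  Term 4 contributes 7 + 4 · -1 = 3
p(-1) = ⊕ of these = min[8, 0, 2, -6, 3] = -6.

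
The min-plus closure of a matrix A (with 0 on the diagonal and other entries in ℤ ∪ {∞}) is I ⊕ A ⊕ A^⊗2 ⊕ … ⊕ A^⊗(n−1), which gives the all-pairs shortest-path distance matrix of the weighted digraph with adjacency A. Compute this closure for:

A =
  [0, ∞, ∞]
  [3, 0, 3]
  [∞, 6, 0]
Closure =
  [0, ∞, ∞]
  [3, 0, 3]
  [9, 6, 0]

This is the Floyd-Warshall all-pairs shortest-path computation. For each intermediate vertex k = 0, 1, …, 2, update dist[i][j] ← min(dist[i][j], dist[i][k] + dist[k][j]). The final matrix gives, for each (i, j), the minimum total weight of any directed path from i to j (possibly empty when i = j).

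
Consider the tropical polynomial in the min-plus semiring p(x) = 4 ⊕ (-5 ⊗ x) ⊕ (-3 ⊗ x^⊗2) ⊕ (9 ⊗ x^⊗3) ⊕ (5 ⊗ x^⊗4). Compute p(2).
p(2) = -3

A tropical monomial a ⊗ x^⊗i evaluates to a + i · x. Evaluating each term at x = 2:
  Term 0 contributes 4 + 0 · 2 = 4
  Term 1 contributes -5 + 1 · 2 = -3
  Term 2 contributes -3 + 2 · 2 = 1
  Term 3 contributes 9 + 3 · 2 = 15
  Term 4 contributes 5 + 4 · 2 = 13
p(2) = ⊕ of these = min[4, -3, 1, 15, 13] = -3.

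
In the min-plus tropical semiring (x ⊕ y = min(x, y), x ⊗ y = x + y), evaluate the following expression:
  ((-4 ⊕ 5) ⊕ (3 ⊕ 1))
((-4 ⊕ 5) ⊕ (3 ⊕ 1)) = -4

Expand innermost to outermost. Recall ⊕ takes the minimum of its arguments and ⊗ takes their sum. Working out the expression ((-4 ⊕ 5) ⊕ (3 ⊕ 1)) gives -4.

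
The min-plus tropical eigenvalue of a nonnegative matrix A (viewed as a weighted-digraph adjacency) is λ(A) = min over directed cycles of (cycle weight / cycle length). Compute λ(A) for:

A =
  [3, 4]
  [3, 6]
λ(A) = 3

Enumerate directed cycles and compute their means (weight / length). Sample:
  cycle 0 → 0: weight = 3, length = 1, mean = 3/1 ≈ 3.000
  cycle 1 → 1: weight = 6, length = 1, mean = 6/1 ≈ 6.000
  cycle 0 → 1 → 0: weight = 7, length = 2, mean = 7/2 ≈ 3.500
  cycle 1 → 0 → 1: weight = 7, length = 2, mean = 7/2 ≈ 3.500
Minimum mean = 3.000, attained e.g. along the cycle 0 → 0 with weight 3 and length 1. So λ(A) = 3/1 = 3.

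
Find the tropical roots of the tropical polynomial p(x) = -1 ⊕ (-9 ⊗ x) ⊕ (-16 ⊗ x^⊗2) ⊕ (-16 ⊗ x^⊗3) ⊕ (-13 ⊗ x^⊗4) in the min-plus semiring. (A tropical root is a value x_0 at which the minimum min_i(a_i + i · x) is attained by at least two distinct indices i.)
Roots: {-3, 0, 7, 8}

Each tropical root is a break point of the lower envelope of the lines y = a_i + i · x (there are 5 lines, with slopes 0, 1, ..., 4). Only the lines that attain the minimum somewhere contribute to roots; other lines are dominated. Here the surviving (envelope) indices are i = 4, i = 3, i = 2, i = 1, i = 0.
Intersections between consecutive envelope lines give the roots: for adjacent envelope indices i < j the intersection is x = (a_i − a_j) / (j − i). Reading off the sorted break points: {-3, 0, 7, 8}.
Verification: at each break x_0, at least two indices attain the minimum of min_i(a_i + i · x_0).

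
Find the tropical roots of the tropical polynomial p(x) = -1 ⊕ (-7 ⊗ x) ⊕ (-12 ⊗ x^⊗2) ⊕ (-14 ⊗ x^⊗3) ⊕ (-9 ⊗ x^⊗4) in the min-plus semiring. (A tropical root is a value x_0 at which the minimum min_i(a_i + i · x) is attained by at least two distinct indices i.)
Roots: {-5, 2, 5, 6}

Each tropical root is a break point of the lower envelope of the lines y = a_i + i · x (there are 5 lines, with slopes 0, 1, ..., 4). Only the lines that attain the minimum somewhere contribute to roots; other lines are dominated. Here the surviving (envelope) indices are i = 4, i = 3, i = 2, i = 1, i = 0.
Intersections between consecutive envelope lines give the roots: for adjacent envelope indices i < j the intersection is x = (a_i − a_j) / (j − i). Reading off the sorted break points: {-5, 2, 5, 6}.
Verification: at each break x_0, at least two indices attain the minimum of min_i(a_i + i · x_0).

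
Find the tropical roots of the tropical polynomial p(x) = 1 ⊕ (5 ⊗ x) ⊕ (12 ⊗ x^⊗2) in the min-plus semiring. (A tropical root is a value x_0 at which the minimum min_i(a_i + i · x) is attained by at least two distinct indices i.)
Roots: {-7, -4}

Each tropical root is a break point of the lower envelope of the lines y = a_i + i · x (there are 3 lines, with slopes 0, 1, ..., 2). Only the lines that attain the minimum somewhere contribute to roots; other lines are dominated. Here the surviving (envelope) indices are i = 2, i = 1, i = 0.
Intersections between consecutive envelope lines give the roots: for adjacent envelope indices i < j the intersection is x = (a_i − a_j) / (j − i). Reading off the sorted break points: {-7, -4}.
Verification: at each break x_0, at least two indices attain the minimum of min_i(a_i + i · x_0).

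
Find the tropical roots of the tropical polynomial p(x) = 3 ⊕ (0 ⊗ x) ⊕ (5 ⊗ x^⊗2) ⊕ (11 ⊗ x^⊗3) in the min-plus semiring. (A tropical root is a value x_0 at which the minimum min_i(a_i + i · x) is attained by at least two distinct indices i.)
Roots: {-6, -5, 3}

Each tropical root is a break point of the lower envelope of the lines y = a_i + i · x (there are 4 lines, with slopes 0, 1, ..., 3). Only the lines that attain the minimum somewhere contribute to roots; other lines are dominated. Here the surviving (envelope) indices are i = 3, i = 2, i = 1, i = 0.
Intersections between consecutive envelope lines give the roots: for adjacent envelope indices i < j the intersection is x = (a_i − a_j) / (j − i). Reading off the sorted break points: {-6, -5, 3}.
Verification: at each break x_0, at least two indices attain the minimum of min_i(a_i + i · x_0).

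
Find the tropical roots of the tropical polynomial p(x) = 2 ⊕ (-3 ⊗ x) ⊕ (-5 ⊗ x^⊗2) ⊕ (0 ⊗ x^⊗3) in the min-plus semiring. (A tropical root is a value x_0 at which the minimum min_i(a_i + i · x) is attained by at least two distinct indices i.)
Roots: {-5, 2, 5}

Each tropical root is a break point of the lower envelope of the lines y = a_i + i · x (there are 4 lines, with slopes 0, 1, ..., 3). Only the lines that attain the minimum somewhere contribute to roots; other lines are dominated. Here the surviving (envelope) indices are i = 3, i = 2, i = 1, i = 0.
Intersections between consecutive envelope lines give the roots: for adjacent envelope indices i < j the intersection is x = (a_i − a_j) / (j − i). Reading off the sorted break points: {-5, 2, 5}.
Verification: at each break x_0, at least two indices attain the minimum of min_i(a_i + i · x_0).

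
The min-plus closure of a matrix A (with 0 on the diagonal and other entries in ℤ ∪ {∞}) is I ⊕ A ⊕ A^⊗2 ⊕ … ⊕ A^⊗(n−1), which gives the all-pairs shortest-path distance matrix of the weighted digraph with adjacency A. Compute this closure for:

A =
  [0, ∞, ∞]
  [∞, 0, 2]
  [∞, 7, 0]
Closure =
  [0, ∞, ∞]
  [∞, 0, 2]
  [∞, 7, 0]

This is the Floyd-Warshall all-pairs shortest-path computation. For each intermediate vertex k = 0, 1, …, 2, update dist[i][j] ← min(dist[i][j], dist[i][k] + dist[k][j]). The final matrix gives, for each (i, j), the minimum total weight of any directed path from i to j (possibly empty when i = j).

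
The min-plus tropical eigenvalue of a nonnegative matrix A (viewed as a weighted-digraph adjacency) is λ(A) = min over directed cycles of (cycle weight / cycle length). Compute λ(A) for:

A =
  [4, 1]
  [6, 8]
λ(A) = 7/2

Enumerate directed cycles and compute their means (weight / length). Sample:
  cycle 0 → 0: weight = 4, length = 1, mean = 4/1 ≈ 4.000
  cycle 1 → 1: weight = 8, length = 1, mean = 8/1 ≈ 8.000
  cycle 0 → 1 → 0: weight = 7, length = 2, mean = 7/2 ≈ 3.500
  cycle 1 → 0 → 1: weight = 7, length = 2, mean = 7/2 ≈ 3.500
Minimum mean = 3.500, attained e.g. along the cycle 0 → 1 → 0 with weight 7 and length 2. So λ(A) = 7/2 = 7/2.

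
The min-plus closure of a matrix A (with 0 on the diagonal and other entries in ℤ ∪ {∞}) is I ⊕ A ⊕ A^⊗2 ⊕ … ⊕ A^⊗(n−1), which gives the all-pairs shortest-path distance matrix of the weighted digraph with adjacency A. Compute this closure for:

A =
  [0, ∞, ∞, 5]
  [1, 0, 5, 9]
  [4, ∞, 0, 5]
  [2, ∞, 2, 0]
Closure =
  [0, ∞, 7, 5]
  [1, 0, 5, 6]
  [4, ∞, 0, 5]
  [2, ∞, 2, 0]

This is the Floyd-Warshall all-pairs shortest-path computation. For each intermediate vertex k = 0, 1, …, 3, update dist[i][j] ← min(dist[i][j], dist[i][k] + dist[k][j]). The final matrix gives, for each (i, j), the minimum total weight of any directed path from i to j (possibly empty when i = j).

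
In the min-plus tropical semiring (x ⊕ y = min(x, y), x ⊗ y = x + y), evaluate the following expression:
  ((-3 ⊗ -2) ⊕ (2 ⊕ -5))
((-3 ⊗ -2) ⊕ (2 ⊕ -5)) = -5

Expand innermost to outermost. Recall ⊕ takes the minimum of its arguments and ⊗ takes their sum. Working out the expression ((-3 ⊗ -2) ⊕ (2 ⊕ -5)) gives -5.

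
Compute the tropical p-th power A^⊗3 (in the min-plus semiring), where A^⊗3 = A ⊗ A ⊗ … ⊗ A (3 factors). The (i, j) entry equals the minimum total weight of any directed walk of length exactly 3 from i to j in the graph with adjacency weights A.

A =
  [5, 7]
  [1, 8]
A^⊗3 =
  [13, 15]
  [9, 13]

Each entry (A^⊗3)_ij equals the minimum over all length-3 walks i = v_0 → v_1 → … → v_3 = j of Σ_t A[v_t][v_{t+1}]. For example, for (i, j) = (0, 1) we minimise over 4 possible intermediate vertex sequences; the minimum is 15, attained along the walk 0 → 1 → 0 → 1.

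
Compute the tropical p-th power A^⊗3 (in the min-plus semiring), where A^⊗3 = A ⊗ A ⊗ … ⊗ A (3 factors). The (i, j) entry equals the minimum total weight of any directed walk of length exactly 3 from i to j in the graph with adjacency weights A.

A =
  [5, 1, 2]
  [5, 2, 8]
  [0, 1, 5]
A^⊗3 =
  [7, 3, 4]
  [7, 6, 9]
  [2, 3, 7]

Each entry (A^⊗3)_ij equals the minimum over all length-3 walks i = v_0 → v_1 → … → v_3 = j of Σ_t A[v_t][v_{t+1}]. For example, for (i, j) = (0, 2) we minimise over 9 possible intermediate vertex sequences; the minimum is 4, attained along the walk 0 → 2 → 0 → 2.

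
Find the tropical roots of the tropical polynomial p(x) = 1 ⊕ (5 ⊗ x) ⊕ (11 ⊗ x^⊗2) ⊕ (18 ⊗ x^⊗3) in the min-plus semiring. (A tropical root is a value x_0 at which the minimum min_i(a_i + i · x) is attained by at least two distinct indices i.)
Roots: {-7, -6, -4}

Each tropical root is a break point of the lower envelope of the lines y = a_i + i · x (there are 4 lines, with slopes 0, 1, ..., 3). Only the lines that attain the minimum somewhere contribute to roots; other lines are dominated. Here the surviving (envelope) indices are i = 3, i = 2, i = 1, i = 0.
Intersections between consecutive envelope lines give the roots: for adjacent envelope indices i < j the intersection is x = (a_i − a_j) / (j − i). Reading off the sorted break points: {-7, -6, -4}.
Verification: at each break x_0, at least two indices attain the minimum of min_i(a_i + i · x_0).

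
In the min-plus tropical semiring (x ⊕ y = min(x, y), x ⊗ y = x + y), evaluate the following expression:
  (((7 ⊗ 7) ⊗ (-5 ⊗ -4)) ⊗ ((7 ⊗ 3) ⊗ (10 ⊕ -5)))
(((7 ⊗ 7) ⊗ (-5 ⊗ -4)) ⊗ ((7 ⊗ 3) ⊗ (10 ⊕ -5))) = 10

Expand innermost to outermost. Recall ⊕ takes the minimum of its arguments and ⊗ takes their sum. Working out the expression (((7 ⊗ 7) ⊗ (-5 ⊗ -4)) ⊗ ((7 ⊗ 3) ⊗ (10 ⊕ -5))) gives 10.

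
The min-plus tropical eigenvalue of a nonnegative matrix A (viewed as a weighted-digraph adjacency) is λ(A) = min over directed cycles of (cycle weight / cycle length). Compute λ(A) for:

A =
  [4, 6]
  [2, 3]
λ(A) = 3

Enumerate directed cycles and compute their means (weight / length). Sample:
  cycle 0 → 0: weight = 4, length = 1, mean = 4/1 ≈ 4.000
  cycle 1 → 1: weight = 3, length = 1, mean = 3/1 ≈ 3.000
  cycle 0 → 1 → 0: weight = 8, length = 2, mean = 8/2 ≈ 4.000
  cycle 1 → 0 → 1: weight = 8, length = 2, mean = 8/2 ≈ 4.000
Minimum mean = 3.000, attained e.g. along the cycle 1 → 1 with weight 3 and length 1. So λ(A) = 3/1 = 3.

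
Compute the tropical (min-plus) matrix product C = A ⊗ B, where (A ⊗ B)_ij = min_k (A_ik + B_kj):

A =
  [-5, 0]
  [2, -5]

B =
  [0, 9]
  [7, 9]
A ⊗ B =
  [-5, 4]
  [2, 4]

Apply the min-plus product entry-by-entry:
  C[0][0] = min over k of (A[0][0] + B[0][0] = -5 + 0 = -5, A[0][1] + B[1][0] = 0 + 7 = 7) = -5 (attained at k = 0)
  C[0][1] = min over k of (A[0][0] + B[0][1] = -5 + 9 = 4, A[0][1] + B[1][1] = 0 + 9 = 9) = 4 (attained at k = 0)
  C[1][0] = min over k of (A[1][0] + B[0][0] = 2 + 0 = 2, A[1][1] + B[1][0] = -5 + 7 = 2) = 2 (attained at k = 0)
  C[1][1] = min over k of (A[1][0] + B[0][1] = 2 + 9 = 11, A[1][1] + B[1][1] = -5 + 9 = 4) = 4 (attained at k = 1)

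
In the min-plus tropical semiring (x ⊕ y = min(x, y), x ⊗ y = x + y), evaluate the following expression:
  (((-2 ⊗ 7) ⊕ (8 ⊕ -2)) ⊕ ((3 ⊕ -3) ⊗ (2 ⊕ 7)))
(((-2 ⊗ 7) ⊕ (8 ⊕ -2)) ⊕ ((3 ⊕ -3) ⊗ (2 ⊕ 7))) = -2

Expand innermost to outermost. Recall ⊕ takes the minimum of its arguments and ⊗ takes their sum. Working out the expression (((-2 ⊗ 7) ⊕ (8 ⊕ -2)) ⊕ ((3 ⊕ -3) ⊗ (2 ⊕ 7))) gives -2.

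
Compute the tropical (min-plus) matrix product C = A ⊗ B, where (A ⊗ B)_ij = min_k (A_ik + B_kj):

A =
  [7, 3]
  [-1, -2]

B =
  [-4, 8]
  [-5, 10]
A ⊗ B =
  [-2, 13]
  [-7, 7]

Apply the min-plus product entry-by-entry:
  C[0][0] = min over k of (A[0][0] + B[0][0] = 7 + -4 = 3, A[0][1] + B[1][0] = 3 + -5 = -2) = -2 (attained at k = 1)
  C[0][1] = min over k of (A[0][0] + B[0][1] = 7 + 8 = 15, A[0][1] + B[1][1] = 3 + 10 = 13) = 13 (attained at k = 1)
  C[1][0] = min over k of (A[1][0] + B[0][0] = -1 + -4 = -5, A[1][1] + B[1][0] = -2 + -5 = -7) = -7 (attained at k = 1)
  C[1][1] = min over k of (A[1][0] + B[0][1] = -1 + 8 = 7, A[1][1] + B[1][1] = -2 + 10 = 8) = 7 (attained at k = 0)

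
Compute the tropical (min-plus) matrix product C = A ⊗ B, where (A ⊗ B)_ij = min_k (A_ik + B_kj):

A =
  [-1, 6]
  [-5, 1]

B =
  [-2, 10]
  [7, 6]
A ⊗ B =
  [-3, 9]
  [-7, 5]

Apply the min-plus product entry-by-entry:
  C[0][0] = min over k of (A[0][0] + B[0][0] = -1 + -2 = -3, A[0][1] + B[1][0] = 6 + 7 = 13) = -3 (attained at k = 0)
  C[0][1] = min over k of (A[0][0] + B[0][1] = -1 + 10 = 9, A[0][1] + B[1][1] = 6 + 6 = 12) = 9 (attained at k = 0)
  C[1][0] = min over k of (A[1][0] + B[0][0] = -5 + -2 = -7, A[1][1] + B[1][0] = 1 + 7 = 8) = -7 (attained at k = 0)
  C[1][1] = min over k of (A[1][0] + B[0][1] = -5 + 10 = 5, A[1][1] + B[1][1] = 1 + 6 = 7) = 5 (attained at k = 0)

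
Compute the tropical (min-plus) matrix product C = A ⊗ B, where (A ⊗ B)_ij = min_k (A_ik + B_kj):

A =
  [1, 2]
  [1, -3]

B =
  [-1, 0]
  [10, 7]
A ⊗ B =
  [0, 1]
  [0, 1]

Apply the min-plus product entry-by-entry:
  C[0][0] = min over k of (A[0][0] + B[0][0] = 1 + -1 = 0, A[0][1] + B[1][0] = 2 + 10 = 12) = 0 (attained at k = 0)
  C[0][1] = min over k of (A[0][0] + B[0][1] = 1 + 0 = 1, A[0][1] + B[1][1] = 2 + 7 = 9) = 1 (attained at k = 0)
  C[1][0] = min over k of (A[1][0] + B[0][0] = 1 + -1 = 0, A[1][1] + B[1][0] = -3 + 10 = 7) = 0 (attained at k = 0)
  C[1][1] = min over k of (A[1][0] + B[0][1] = 1 + 0 = 1, A[1][1] + B[1][1] = -3 + 7 = 4) = 1 (attained at k = 0)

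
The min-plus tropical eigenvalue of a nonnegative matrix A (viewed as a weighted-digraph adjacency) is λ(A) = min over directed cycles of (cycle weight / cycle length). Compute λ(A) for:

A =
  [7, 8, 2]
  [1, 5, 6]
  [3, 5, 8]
λ(A) = 5/2

Enumerate directed cycles and compute their means (weight / length). Sample:
  cycle 0 → 0: weight = 7, length = 1, mean = 7/1 ≈ 7.000
  cycle 1 → 1: weight = 5, length = 1, mean = 5/1 ≈ 5.000
  cycle 2 → 2: weight = 8, length = 1, mean = 8/1 ≈ 8.000
  cycle 0 → 1 → 0: weight = 9, length = 2, mean = 9/2 ≈ 4.500
  cycle 0 → 2 → 0: weight = 5, length = 2, mean = 5/2 ≈ 2.500
  cycle 1 → 0 → 1: weight = 9, length = 2, mean = 9/2 ≈ 4.500
Minimum mean = 2.500, attained e.g. along the cycle 0 → 2 → 0 with weight 5 and length 2. So λ(A) = 5/2 = 5/2.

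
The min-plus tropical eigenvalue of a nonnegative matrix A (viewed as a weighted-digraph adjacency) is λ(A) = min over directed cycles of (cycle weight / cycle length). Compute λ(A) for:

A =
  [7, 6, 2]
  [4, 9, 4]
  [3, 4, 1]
λ(A) = 1

Enumerate directed cycles and compute their means (weight / length). Sample:
  cycle 0 → 0: weight = 7, length = 1, mean = 7/1 ≈ 7.000
  cycle 1 → 1: weight = 9, length = 1, mean = 9/1 ≈ 9.000
  cycle 2 → 2: weight = 1, length = 1, mean = 1/1 ≈ 1.000
  cycle 0 → 1 → 0: weight = 10, length = 2, mean = 10/2 ≈ 5.000
  cycle 0 → 2 → 0: weight = 5, length = 2, mean = 5/2 ≈ 2.500
  cycle 1 → 0 → 1: weight = 10, length = 2, mean = 10/2 ≈ 5.000
Minimum mean = 1.000, attained e.g. along the cycle 2 → 2 with weight 1 and length 1. So λ(A) = 1/1 = 1.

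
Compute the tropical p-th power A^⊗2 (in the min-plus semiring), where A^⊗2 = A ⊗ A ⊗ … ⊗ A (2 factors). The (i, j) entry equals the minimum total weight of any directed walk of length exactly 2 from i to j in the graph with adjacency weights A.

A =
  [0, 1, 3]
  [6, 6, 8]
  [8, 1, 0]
A^⊗2 =
  [0, 1, 3]
  [6, 7, 8]
  [7, 1, 0]

Each entry (A^⊗2)_ij equals the minimum over all length-2 walks i = v_0 → v_1 → … → v_2 = j of Σ_t A[v_t][v_{t+1}]. For example, for (i, j) = (0, 2) we minimise over 3 possible intermediate vertex sequences; the minimum is 3, attained along the walk 0 → 0 → 2.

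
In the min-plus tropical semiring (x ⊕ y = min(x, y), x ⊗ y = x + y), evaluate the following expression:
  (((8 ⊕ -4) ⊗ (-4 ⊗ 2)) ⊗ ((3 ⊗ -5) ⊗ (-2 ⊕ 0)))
(((8 ⊕ -4) ⊗ (-4 ⊗ 2)) ⊗ ((3 ⊗ -5) ⊗ (-2 ⊕ 0))) = -10

Expand innermost to outermost. Recall ⊕ takes the minimum of its arguments and ⊗ takes their sum. Working out the expression (((8 ⊕ -4) ⊗ (-4 ⊗ 2)) ⊗ ((3 ⊗ -5) ⊗ (-2 ⊕ 0))) gives -10.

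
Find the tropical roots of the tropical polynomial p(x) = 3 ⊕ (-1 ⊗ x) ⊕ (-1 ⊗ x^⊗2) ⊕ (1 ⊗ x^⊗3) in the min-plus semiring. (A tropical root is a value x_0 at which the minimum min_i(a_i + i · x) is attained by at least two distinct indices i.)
Roots: {-2, 0, 4}

Each tropical root is a break point of the lower envelope of the lines y = a_i + i · x (there are 4 lines, with slopes 0, 1, ..., 3). Only the lines that attain the minimum somewhere contribute to roots; other lines are dominated. Here the surviving (envelope) indices are i = 3, i = 2, i = 1, i = 0.
Intersections between consecutive envelope lines give the roots: for adjacent envelope indices i < j the intersection is x = (a_i − a_j) / (j − i). Reading off the sorted break points: {-2, 0, 4}.
Verification: at each break x_0, at least two indices attain the minimum of min_i(a_i + i · x_0).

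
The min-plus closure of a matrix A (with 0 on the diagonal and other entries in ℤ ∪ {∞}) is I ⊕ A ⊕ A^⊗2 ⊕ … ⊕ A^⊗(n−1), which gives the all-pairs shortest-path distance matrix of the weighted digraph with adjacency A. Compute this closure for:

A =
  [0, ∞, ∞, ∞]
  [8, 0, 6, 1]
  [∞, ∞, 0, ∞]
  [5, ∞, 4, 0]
Closure =
  [0, ∞, ∞, ∞]
  [6, 0, 5, 1]
  [∞, ∞, 0, ∞]
  [5, ∞, 4, 0]

This is the Floyd-Warshall all-pairs shortest-path computation. For each intermediate vertex k = 0, 1, …, 3, update dist[i][j] ← min(dist[i][j], dist[i][k] + dist[k][j]). The final matrix gives, for each (i, j), the minimum total weight of any directed path from i to j (possibly empty when i = j).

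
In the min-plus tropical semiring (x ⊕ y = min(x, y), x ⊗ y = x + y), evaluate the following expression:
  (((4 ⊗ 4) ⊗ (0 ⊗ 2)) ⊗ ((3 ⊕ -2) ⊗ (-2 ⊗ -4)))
(((4 ⊗ 4) ⊗ (0 ⊗ 2)) ⊗ ((3 ⊕ -2) ⊗ (-2 ⊗ -4))) = 2

Expand innermost to outermost. Recall ⊕ takes the minimum of its arguments and ⊗ takes their sum. Working out the expression (((4 ⊗ 4) ⊗ (0 ⊗ 2)) ⊗ ((3 ⊕ -2) ⊗ (-2 ⊗ -4))) gives 2.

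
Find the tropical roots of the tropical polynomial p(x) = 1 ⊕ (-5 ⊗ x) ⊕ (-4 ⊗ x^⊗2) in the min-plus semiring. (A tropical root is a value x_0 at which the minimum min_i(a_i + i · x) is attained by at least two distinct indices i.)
Roots: {-1, 6}

Each tropical root is a break point of the lower envelope of the lines y = a_i + i · x (there are 3 lines, with slopes 0, 1, ..., 2). Only the lines that attain the minimum somewhere contribute to roots; other lines are dominated. Here the surviving (envelope) indices are i = 2, i = 1, i = 0.
Intersections between consecutive envelope lines give the roots: for adjacent envelope indices i < j the intersection is x = (a_i − a_j) / (j − i). Reading off the sorted break points: {-1, 6}.
Verification: at each break x_0, at least two indices attain the minimum of min_i(a_i + i · x_0).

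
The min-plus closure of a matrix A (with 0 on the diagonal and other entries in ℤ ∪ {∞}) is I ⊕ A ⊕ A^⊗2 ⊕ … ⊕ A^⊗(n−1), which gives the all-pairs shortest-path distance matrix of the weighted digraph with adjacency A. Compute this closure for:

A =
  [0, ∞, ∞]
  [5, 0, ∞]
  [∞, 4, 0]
Closure =
  [0, ∞, ∞]
  [5, 0, ∞]
  [9, 4, 0]

This is the Floyd-Warshall all-pairs shortest-path computation. For each intermediate vertex k = 0, 1, …, 2, update dist[i][j] ← min(dist[i][j], dist[i][k] + dist[k][j]). The final matrix gives, for each (i, j), the minimum total weight of any directed path from i to j (possibly empty when i = j).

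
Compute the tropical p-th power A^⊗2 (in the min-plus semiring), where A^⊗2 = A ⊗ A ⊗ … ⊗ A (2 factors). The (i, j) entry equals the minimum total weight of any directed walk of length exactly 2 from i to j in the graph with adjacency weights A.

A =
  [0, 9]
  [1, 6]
A^⊗2 =
  [0, 9]
  [1, 10]

Each entry (A^⊗2)_ij equals the minimum over all length-2 walks i = v_0 → v_1 → … → v_2 = j of Σ_t A[v_t][v_{t+1}]. For example, for (i, j) = (0, 1) we minimise over 2 possible intermediate vertex sequences; the minimum is 9, attained along the walk 0 → 0 → 1.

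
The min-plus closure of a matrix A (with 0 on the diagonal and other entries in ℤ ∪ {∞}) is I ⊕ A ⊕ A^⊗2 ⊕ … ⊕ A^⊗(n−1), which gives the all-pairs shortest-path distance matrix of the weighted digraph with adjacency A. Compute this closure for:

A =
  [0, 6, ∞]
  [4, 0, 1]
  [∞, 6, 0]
Closure =
  [0, 6, 7]
  [4, 0, 1]
  [10, 6, 0]

This is the Floyd-Warshall all-pairs shortest-path computation. For each intermediate vertex k = 0, 1, …, 2, update dist[i][j] ← min(dist[i][j], dist[i][k] + dist[k][j]). The final matrix gives, for each (i, j), the minimum total weight of any directed path from i to j (possibly empty when i = j).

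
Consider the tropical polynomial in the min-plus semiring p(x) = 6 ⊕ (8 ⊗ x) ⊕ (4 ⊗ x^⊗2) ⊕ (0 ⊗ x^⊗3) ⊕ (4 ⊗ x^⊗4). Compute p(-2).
p(-2) = -6

A tropical monomial a ⊗ x^⊗i evaluates to a + i · x. Evaluating each term at x = -2:
  Term 0 contributes 6 + 0 · -2 = 6
  Term 1 contributes 8 + 1 · -2 = 6
  Term 2 contributes 4 + 2 · -2 = 0
  Term 3 contributes 0 + 3 · -2 = -6
  Term 4 contributes 4 + 4 · -2 = -4
p(-2) = ⊕ of these = min[6, 6, 0, -6, -4] = -6.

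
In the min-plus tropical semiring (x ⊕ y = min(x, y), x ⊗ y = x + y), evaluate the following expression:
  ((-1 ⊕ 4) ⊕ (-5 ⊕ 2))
((-1 ⊕ 4) ⊕ (-5 ⊕ 2)) = -5

Expand innermost to outermost. Recall ⊕ takes the minimum of its arguments and ⊗ takes their sum. Working out the expression ((-1 ⊕ 4) ⊕ (-5 ⊕ 2)) gives -5.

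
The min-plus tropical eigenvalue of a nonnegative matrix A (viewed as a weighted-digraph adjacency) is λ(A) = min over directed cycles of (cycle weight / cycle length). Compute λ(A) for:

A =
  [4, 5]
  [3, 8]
λ(A) = 4

Enumerate directed cycles and compute their means (weight / length). Sample:
  cycle 0 → 0: weight = 4, length = 1, mean = 4/1 ≈ 4.000
  cycle 1 → 1: weight = 8, length = 1, mean = 8/1 ≈ 8.000
  cycle 0 → 1 → 0: weight = 8, length = 2, mean = 8/2 ≈ 4.000
  cycle 1 → 0 → 1: weight = 8, length = 2, mean = 8/2 ≈ 4.000
Minimum mean = 4.000, attained e.g. along the cycle 0 → 0 with weight 4 and length 1. So λ(A) = 4/1 = 4.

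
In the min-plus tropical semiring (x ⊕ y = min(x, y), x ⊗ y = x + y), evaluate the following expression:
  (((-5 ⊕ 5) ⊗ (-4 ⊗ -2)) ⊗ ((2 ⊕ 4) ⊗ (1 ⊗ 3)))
(((-5 ⊕ 5) ⊗ (-4 ⊗ -2)) ⊗ ((2 ⊕ 4) ⊗ (1 ⊗ 3))) = -5

Expand innermost to outermost. Recall ⊕ takes the minimum of its arguments and ⊗ takes their sum. Working out the expression (((-5 ⊕ 5) ⊗ (-4 ⊗ -2)) ⊗ ((2 ⊕ 4) ⊗ (1 ⊗ 3))) gives -5.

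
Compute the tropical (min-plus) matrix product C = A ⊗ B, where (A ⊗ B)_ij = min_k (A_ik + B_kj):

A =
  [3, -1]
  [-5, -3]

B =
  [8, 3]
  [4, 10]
A ⊗ B =
  [3, 6]
  [1, -2]

Apply the min-plus product entry-by-entry:
  C[0][0] = min over k of (A[0][0] + B[0][0] = 3 + 8 = 11, A[0][1] + B[1][0] = -1 + 4 = 3) = 3 (attained at k = 1)
  C[0][1] = min over k of (A[0][0] + B[0][1] = 3 + 3 = 6, A[0][1] + B[1][1] = -1 + 10 = 9) = 6 (attained at k = 0)
  C[1][0] = min over k of (A[1][0] + B[0][0] = -5 + 8 = 3, A[1][1] + B[1][0] = -3 + 4 = 1) = 1 (attained at k = 1)
  C[1][1] = min over k of (A[1][0] + B[0][1] = -5 + 3 = -2, A[1][1] + B[1][1] = -3 + 10 = 7) = -2 (attained at k = 0)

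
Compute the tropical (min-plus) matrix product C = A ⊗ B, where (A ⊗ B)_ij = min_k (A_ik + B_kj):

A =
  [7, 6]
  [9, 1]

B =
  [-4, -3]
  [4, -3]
A ⊗ B =
  [3, 3]
  [5, -2]

Apply the min-plus product entry-by-entry:
  C[0][0] = min over k of (A[0][0] + B[0][0] = 7 + -4 = 3, A[0][1] + B[1][0] = 6 + 4 = 10) = 3 (attained at k = 0)
  C[0][1] = min over k of (A[0][0] + B[0][1] = 7 + -3 = 4, A[0][1] + B[1][1] = 6 + -3 = 3) = 3 (attained at k = 1)
  C[1][0] = min over k of (A[1][0] + B[0][0] = 9 + -4 = 5, A[1][1] + B[1][0] = 1 + 4 = 5) = 5 (attained at k = 0)
  C[1][1] = min over k of (A[1][0] + B[0][1] = 9 + -3 = 6, A[1][1] + B[1][1] = 1 + -3 = -2) = -2 (attained at k = 1)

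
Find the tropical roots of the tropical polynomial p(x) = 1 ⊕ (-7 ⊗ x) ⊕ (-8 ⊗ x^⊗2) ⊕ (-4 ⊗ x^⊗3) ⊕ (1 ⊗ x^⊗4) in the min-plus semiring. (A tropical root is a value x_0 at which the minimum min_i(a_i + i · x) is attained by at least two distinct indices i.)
Roots: {-5, -4, 1, 8}

Each tropical root is a break point of the lower envelope of the lines y = a_i + i · x (there are 5 lines, with slopes 0, 1, ..., 4). Only the lines that attain the minimum somewhere contribute to roots; other lines are dominated. Here the surviving (envelope) indices are i = 4, i = 3, i = 2, i = 1, i = 0.
Intersections between consecutive envelope lines give the roots: for adjacent envelope indices i < j the intersection is x = (a_i − a_j) / (j − i). Reading off the sorted break points: {-5, -4, 1, 8}.
Verification: at each break x_0, at least two indices attain the minimum of min_i(a_i + i · x_0).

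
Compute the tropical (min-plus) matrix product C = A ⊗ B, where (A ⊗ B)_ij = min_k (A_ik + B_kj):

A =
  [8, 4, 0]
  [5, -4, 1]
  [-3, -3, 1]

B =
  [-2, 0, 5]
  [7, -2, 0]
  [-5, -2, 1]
A ⊗ B =
  [-5, -2, 1]
  [-4, -6, -4]
  [-5, -5, -3]

Apply the min-plus product entry-by-entry:
  C[0][0] = min over k of (A[0][0] + B[0][0] = 8 + -2 = 6, A[0][1] + B[1][0] = 4 + 7 = 11, A[0][2] + B[2][0] = 0 + -5 = -5) = -5 (attained at k = 2)
  C[0][1] = min over k of (A[0][0] + B[0][1] = 8 + 0 = 8, A[0][1] + B[1][1] = 4 + -2 = 2, A[0][2] + B[2][1] = 0 + -2 = -2) = -2 (attained at k = 2)
  C[0][2] = min over k of (A[0][0] + B[0][2] = 8 + 5 = 13, A[0][1] + B[1][2] = 4 + 0 = 4, A[0][2] + B[2][2] = 0 + 1 = 1) = 1 (attained at k = 2)
  C[1][0] = min over k of (A[1][0] + B[0][0] = 5 + -2 = 3, A[1][1] + B[1][0] = -4 + 7 = 3, A[1][2] + B[2][0] = 1 + -5 = -4) = -4 (attained at k = 2)
  C[1][1] = min over k of (A[1][0] + B[0][1] = 5 + 0 = 5, A[1][1] + B[1][1] = -4 + -2 = -6, A[1][2] + B[2][1] = 1 + -2 = -1) = -6 (attained at k = 1)
  C[1][2] = min over k of (A[1][0] + B[0][2] = 5 + 5 = 10, A[1][1] + B[1][2] = -4 + 0 = -4, A[1][2] + B[2][2] = 1 + 1 = 2) = -4 (attained at k = 1)
  C[2][0] = min over k of (A[2][0] + B[0][0] = -3 + -2 = -5, A[2][1] + B[1][0] = -3 + 7 = 4, A[2][2] + B[2][0] = 1 + -5 = -4) = -5 (attained at k = 0)
  C[2][1] = min over k of (A[2][0] + B[0][1] = -3 + 0 = -3, A[2][1] + B[1][1] = -3 + -2 = -5, A[2][2] + B[2][1] = 1 + -2 = -1) = -5 (attained at k = 1)
  C[2][2] = min over k of (A[2][0] + B[0][2] = -3 + 5 = 2, A[2][1] + B[1][2] = -3 + 0 = -3, A[2][2] + B[2][2] = 1 + 1 = 2) = -3 (attained at k = 1)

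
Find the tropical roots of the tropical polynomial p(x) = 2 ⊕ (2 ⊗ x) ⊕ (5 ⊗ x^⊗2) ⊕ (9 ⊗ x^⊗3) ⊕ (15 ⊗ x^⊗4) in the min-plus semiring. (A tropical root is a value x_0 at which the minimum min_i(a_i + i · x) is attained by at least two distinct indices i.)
Roots: {-6, -4, -3, 0}

Each tropical root is a break point of the lower envelope of the lines y = a_i + i · x (there are 5 lines, with slopes 0, 1, ..., 4). Only the lines that attain the minimum somewhere contribute to roots; other lines are dominated. Here the surviving (envelope) indices are i = 4, i = 3, i = 2, i = 1, i = 0.
Intersections between consecutive envelope lines give the roots: for adjacent envelope indices i < j the intersection is x = (a_i − a_j) / (j − i). Reading off the sorted break points: {-6, -4, -3, 0}.
Verification: at each break x_0, at least two indices attain the minimum of min_i(a_i + i · x_0).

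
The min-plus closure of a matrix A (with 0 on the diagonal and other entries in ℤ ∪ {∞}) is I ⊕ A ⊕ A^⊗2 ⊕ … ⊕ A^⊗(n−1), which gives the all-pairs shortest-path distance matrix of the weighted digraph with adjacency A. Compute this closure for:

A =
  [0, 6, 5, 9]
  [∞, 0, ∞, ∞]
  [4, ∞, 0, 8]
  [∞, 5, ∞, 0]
Closure =
  [0, 6, 5, 9]
  [∞, 0, ∞, ∞]
  [4, 10, 0, 8]
  [∞, 5, ∞, 0]

This is the Floyd-Warshall all-pairs shortest-path computation. For each intermediate vertex k = 0, 1, …, 3, update dist[i][j] ← min(dist[i][j], dist[i][k] + dist[k][j]). The final matrix gives, for each (i, j), the minimum total weight of any directed path from i to j (possibly empty when i = j).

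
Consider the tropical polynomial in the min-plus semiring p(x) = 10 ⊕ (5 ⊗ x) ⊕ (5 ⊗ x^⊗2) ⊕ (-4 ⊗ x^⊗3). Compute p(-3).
p(-3) = -13

A tropical monomial a ⊗ x^⊗i evaluates to a + i · x. Evaluating each term at x = -3:
  Term 0 contributes 10 + 0 · -3 = 10
  Term 1 contributes 5 + 1 · -3 = 2
  Term 2 contributes 5 + 2 · -3 = -1
  Term 3 contributes -4 + 3 · -3 = -13
p(-3) = ⊕ of these = min[10, 2, -1, -13] = -13.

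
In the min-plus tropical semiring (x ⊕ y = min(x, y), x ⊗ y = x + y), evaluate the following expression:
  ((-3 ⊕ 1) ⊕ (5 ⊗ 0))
((-3 ⊕ 1) ⊕ (5 ⊗ 0)) = -3

Expand innermost to outermost. Recall ⊕ takes the minimum of its arguments and ⊗ takes their sum. Working out the expression ((-3 ⊕ 1) ⊕ (5 ⊗ 0)) gives -3.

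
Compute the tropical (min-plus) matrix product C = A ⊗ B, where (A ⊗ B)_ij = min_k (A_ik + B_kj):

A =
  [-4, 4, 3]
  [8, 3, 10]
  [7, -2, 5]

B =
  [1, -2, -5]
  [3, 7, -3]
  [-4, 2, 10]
A ⊗ B =
  [-3, -6, -9]
  [6, 6, 0]
  [1, 5, -5]

Apply the min-plus product entry-by-entry:
  C[0][0] = min over k of (A[0][0] + B[0][0] = -4 + 1 = -3, A[0][1] + B[1][0] = 4 + 3 = 7, A[0][2] + B[2][0] = 3 + -4 = -1) = -3 (attained at k = 0)
  C[0][1] = min over k of (A[0][0] + B[0][1] = -4 + -2 = -6, A[0][1] + B[1][1] = 4 + 7 = 11, A[0][2] + B[2][1] = 3 + 2 = 5) = -6 (attained at k = 0)
  C[0][2] = min over k of (A[0][0] + B[0][2] = -4 + -5 = -9, A[0][1] + B[1][2] = 4 + -3 = 1, A[0][2] + B[2][2] = 3 + 10 = 13) = -9 (attained at k = 0)
  C[1][0] = min over k of (A[1][0] + B[0][0] = 8 + 1 = 9, A[1][1] + B[1][0] = 3 + 3 = 6, A[1][2] + B[2][0] = 10 + -4 = 6) = 6 (attained at k = 1)
  C[1][1] = min over k of (A[1][0] + B[0][1] = 8 + -2 = 6, A[1][1] + B[1][1] = 3 + 7 = 10, A[1][2] + B[2][1] = 10 + 2 = 12) = 6 (attained at k = 0)
  C[1][2] = min over k of (A[1][0] + B[0][2] = 8 + -5 = 3, A[1][1] + B[1][2] = 3 + -3 = 0, A[1][2] + B[2][2] = 10 + 10 = 20) = 0 (attained at k = 1)
  C[2][0] = min over k of (A[2][0] + B[0][0] = 7 + 1 = 8, A[2][1] + B[1][0] = -2 + 3 = 1, A[2][2] + B[2][0] = 5 + -4 = 1) = 1 (attained at k = 1)
  C[2][1] = min over k of (A[2][0] + B[0][1] = 7 + -2 = 5, A[2][1] + B[1][1] = -2 + 7 = 5, A[2][2] + B[2][1] = 5 + 2 = 7) = 5 (attained at k = 0)
  C[2][2] = min over k of (A[2][0] + B[0][2] = 7 + -5 = 2, A[2][1] + B[1][2] = -2 + -3 = -5, A[2][2] + B[2][2] = 5 + 10 = 15) = -5 (attained at k = 1)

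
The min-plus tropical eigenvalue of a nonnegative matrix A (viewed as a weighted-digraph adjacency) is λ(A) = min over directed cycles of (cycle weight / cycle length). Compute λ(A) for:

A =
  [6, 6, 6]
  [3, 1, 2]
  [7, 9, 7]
λ(A) = 1

Enumerate directed cycles and compute their means (weight / length). Sample:
  cycle 0 → 0: weight = 6, length = 1, mean = 6/1 ≈ 6.000
  cycle 1 → 1: weight = 1, length = 1, mean = 1/1 ≈ 1.000
  cycle 2 → 2: weight = 7, length = 1, mean = 7/1 ≈ 7.000
  cycle 0 → 1 → 0: weight = 9, length = 2, mean = 9/2 ≈ 4.500
  cycle 0 → 2 → 0: weight = 13, length = 2, mean = 13/2 ≈ 6.500
  cycle 1 → 0 → 1: weight = 9, length = 2, mean = 9/2 ≈ 4.500
Minimum mean = 1.000, attained e.g. along the cycle 1 → 1 with weight 1 and length 1. So λ(A) = 1/1 = 1.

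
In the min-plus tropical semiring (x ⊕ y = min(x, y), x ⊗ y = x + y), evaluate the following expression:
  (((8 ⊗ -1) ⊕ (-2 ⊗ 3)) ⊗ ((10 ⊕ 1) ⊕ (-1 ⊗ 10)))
(((8 ⊗ -1) ⊕ (-2 ⊗ 3)) ⊗ ((10 ⊕ 1) ⊕ (-1 ⊗ 10))) = 2

Expand innermost to outermost. Recall ⊕ takes the minimum of its arguments and ⊗ takes their sum. Working out the expression (((8 ⊗ -1) ⊕ (-2 ⊗ 3)) ⊗ ((10 ⊕ 1) ⊕ (-1 ⊗ 10))) gives 2.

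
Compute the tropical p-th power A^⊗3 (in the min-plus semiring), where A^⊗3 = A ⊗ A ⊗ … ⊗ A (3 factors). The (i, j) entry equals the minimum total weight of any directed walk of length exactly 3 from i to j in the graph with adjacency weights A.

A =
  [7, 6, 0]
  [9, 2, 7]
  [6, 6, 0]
A^⊗3 =
  [6, 6, 0]
  [13, 6, 7]
  [6, 6, 0]

Each entry (A^⊗3)_ij equals the minimum over all length-3 walks i = v_0 → v_1 → … → v_3 = j of Σ_t A[v_t][v_{t+1}]. For example, for (i, j) = (0, 2) we minimise over 9 possible intermediate vertex sequences; the minimum is 0, attained along the walk 0 → 2 → 2 → 2.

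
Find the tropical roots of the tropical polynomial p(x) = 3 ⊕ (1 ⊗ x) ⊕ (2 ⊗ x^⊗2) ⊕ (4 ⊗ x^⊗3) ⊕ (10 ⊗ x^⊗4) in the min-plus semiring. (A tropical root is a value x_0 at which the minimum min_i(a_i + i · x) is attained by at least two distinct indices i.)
Roots: {-6, -2, -1, 2}

Each tropical root is a break point of the lower envelope of the lines y = a_i + i · x (there are 5 lines, with slopes 0, 1, ..., 4). Only the lines that attain the minimum somewhere contribute to roots; other lines are dominated. Here the surviving (envelope) indices are i = 4, i = 3, i = 2, i = 1, i = 0.
Intersections between consecutive envelope lines give the roots: for adjacent envelope indices i < j the intersection is x = (a_i − a_j) / (j − i). Reading off the sorted break points: {-6, -2, -1, 2}.
Verification: at each break x_0, at least two indices attain the minimum of min_i(a_i + i · x_0).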